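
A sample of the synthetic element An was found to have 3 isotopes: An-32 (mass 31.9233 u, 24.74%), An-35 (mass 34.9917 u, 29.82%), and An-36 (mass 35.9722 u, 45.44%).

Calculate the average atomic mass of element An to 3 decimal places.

34.678 u

Weight each isotope mass by its fractional abundance: 0.2474 × 31.9233 + 0.2982 × 34.9917 + 0.4544 × 35.9722
= 7.89782 + 10.43452 + 16.34577 = 34.67811 u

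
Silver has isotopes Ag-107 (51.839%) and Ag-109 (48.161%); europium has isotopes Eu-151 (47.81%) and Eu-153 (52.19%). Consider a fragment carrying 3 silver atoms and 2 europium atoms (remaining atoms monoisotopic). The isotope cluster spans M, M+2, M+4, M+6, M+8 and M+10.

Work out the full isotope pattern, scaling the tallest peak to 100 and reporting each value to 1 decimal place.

Silver pattern (n=3): 0.13930601 : 0.38826655 : 0.36071887 : 0.11170857
Europium pattern (n=2): 0.22857961 : 0.49904078 : 0.27237961
Convolve the two distributions (both contribute in 2-u steps):
  M: 0.13930601×0.22857961 = 0.031843
  M+2: 0.13930601×0.49904078 + 0.38826655×0.22857961 = 0.158269
  M+4: 0.13930601×0.27237961 + 0.38826655×0.49904078 + 0.36071887×0.22857961 = 0.314158
  M+6: 0.38826655×0.27237961 + 0.36071887×0.49904078 + 0.11170857×0.22857961 = 0.311304
  M+8: 0.36071887×0.27237961 + 0.11170857×0.49904078 = 0.154000
  M+10: 0.11170857×0.27237961 = 0.030427
Scale to base peak (0.314158) = 100: 10.1 : 50.4 : 100.0 : 99.1 : 49.0 : 9.7

10.1 : 50.4 : 100.0 : 99.1 : 49.0 : 9.7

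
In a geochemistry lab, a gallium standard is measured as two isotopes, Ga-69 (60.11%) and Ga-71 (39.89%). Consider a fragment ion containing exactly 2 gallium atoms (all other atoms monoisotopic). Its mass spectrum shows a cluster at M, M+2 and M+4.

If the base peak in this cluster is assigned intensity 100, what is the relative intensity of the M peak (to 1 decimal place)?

(0.6011 + 0.3989)^2 gives M 0.3613, M+2 0.4796, M+4 0.1591; the largest is M+2.
P(M+2) = C(2,1) × 0.6011^1 × 0.3989^1 = 2 × 0.6011 × 0.3989 = 0.479558 (base)
P(M) = C(2,0) × 0.6011^2 × 0.3989^0 = 1 × 0.36132121 × 1.0000 = 0.361321
Relative intensity = 0.361321 / 0.479558 × 100 = 75.3

75.3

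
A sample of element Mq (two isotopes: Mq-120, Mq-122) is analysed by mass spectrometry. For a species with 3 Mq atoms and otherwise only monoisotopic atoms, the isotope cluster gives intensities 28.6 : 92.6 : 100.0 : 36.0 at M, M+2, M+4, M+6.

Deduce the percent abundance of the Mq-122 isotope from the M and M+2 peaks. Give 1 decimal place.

Let p = fractional abundance of Mq-120. I(M+2)/I(M) = [C(3,1)·p^2·(1−p)] / p^3 = 3·(1−p)/p = 92.6/28.6 = 3.2378
(1−p)/p = 3.2378/3 = 1.0793  ⇒  p = 1/(1 + 1.0793) = 0.4809
Mq-120: 48.1%, Mq-122: 51.9%.

51.9%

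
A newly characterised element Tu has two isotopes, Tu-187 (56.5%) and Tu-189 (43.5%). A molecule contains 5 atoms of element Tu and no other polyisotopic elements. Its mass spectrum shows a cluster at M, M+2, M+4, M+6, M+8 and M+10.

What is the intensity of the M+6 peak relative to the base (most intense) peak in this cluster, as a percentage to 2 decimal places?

76.99%

Binomial terms of (0.565 + 0.435)^5: M 0.0576, M+2 0.2216, M+4 0.3413, M+6 0.2628, M+8 0.1012, M+10 0.0156 → M+4 is the base peak.
P(M+4) = C(5,2) × 0.565^3 × 0.435^2 = 10 × 0.18036212 × 0.189225 = 0.341290 (base)
P(M+6) = C(5,3) × 0.565^2 × 0.435^3 = 10 × 0.319225 × 0.08231288 = 0.262763
Relative intensity = 0.262763 / 0.341290 × 100 = 76.99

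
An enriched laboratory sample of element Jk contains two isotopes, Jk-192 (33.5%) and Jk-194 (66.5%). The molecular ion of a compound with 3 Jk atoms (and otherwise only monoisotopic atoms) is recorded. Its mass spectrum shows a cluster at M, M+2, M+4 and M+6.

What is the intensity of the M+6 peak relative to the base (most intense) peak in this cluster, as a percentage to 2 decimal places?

(0.335 + 0.665)^3 gives M 0.0376, M+2 0.2239, M+4 0.4444, M+6 0.2941; the largest is M+4.
P(M+4) = C(3,2) × 0.335^1 × 0.665^2 = 3 × 0.3350 × 0.442225 = 0.444436 (base)
P(M+6) = C(3,3) × 0.335^0 × 0.665^3 = 1 × 1.0000 × 0.29407963 = 0.294080
Relative intensity = 0.294080 / 0.444436 × 100 = 66.17

66.17%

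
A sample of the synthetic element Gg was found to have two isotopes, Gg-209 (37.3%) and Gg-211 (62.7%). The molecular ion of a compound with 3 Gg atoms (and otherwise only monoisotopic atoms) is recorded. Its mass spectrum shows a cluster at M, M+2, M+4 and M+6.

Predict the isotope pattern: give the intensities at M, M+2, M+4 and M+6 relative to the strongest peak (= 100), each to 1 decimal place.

Expanding (0.373 + 0.627)^3:
P(M) = 0.373^3 = 0.051895
P(M+2) = 3 × 0.373^2 × 0.627^1 = 0.261702
P(M+4) = 3 × 0.373^1 × 0.627^2 = 0.439911
P(M+6) = 0.627^3 = 0.246492
The M+4 peak is largest (0.439911); scaling to 100 gives 11.8 : 59.5 : 100.0 : 56.0.

11.8 : 59.5 : 100.0 : 56.0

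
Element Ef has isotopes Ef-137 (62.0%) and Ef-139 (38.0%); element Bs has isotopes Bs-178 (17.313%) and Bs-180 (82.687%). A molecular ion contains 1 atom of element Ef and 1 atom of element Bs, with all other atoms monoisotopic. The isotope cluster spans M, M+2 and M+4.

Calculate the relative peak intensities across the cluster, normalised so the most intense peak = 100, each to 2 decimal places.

Element Ef pattern (n=1): 0.6200 : 0.3800
Element Bs pattern (n=1): 0.17313 : 0.82687
Convolve the two distributions (both contribute in 2-u steps):
  M: 0.6200×0.17313 = 0.107341
  M+2: 0.6200×0.82687 + 0.3800×0.17313 = 0.578449
  M+4: 0.3800×0.82687 = 0.314211
Scale to base peak (0.578449) = 100: 18.56 : 100.00 : 54.32

18.56 : 100.00 : 54.32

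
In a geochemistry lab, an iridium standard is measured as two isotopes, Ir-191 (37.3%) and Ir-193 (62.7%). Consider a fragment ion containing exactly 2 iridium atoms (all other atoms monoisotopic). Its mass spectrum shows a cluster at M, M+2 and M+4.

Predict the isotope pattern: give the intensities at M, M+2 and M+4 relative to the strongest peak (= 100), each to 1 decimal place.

The 2 Ir atoms are independent, so intensities follow the terms of (0.373 + 0.627)^2.
P(M) = 0.373^2 = 0.139129
P(M+2) = 2 × 0.373^1 × 0.627^1 = 0.467742
P(M+4) = 0.627^2 = 0.393129
The M+2 peak is largest (0.467742); scaling to 100 gives 29.7 : 100.0 : 84.0.

29.7 : 100.0 : 84.0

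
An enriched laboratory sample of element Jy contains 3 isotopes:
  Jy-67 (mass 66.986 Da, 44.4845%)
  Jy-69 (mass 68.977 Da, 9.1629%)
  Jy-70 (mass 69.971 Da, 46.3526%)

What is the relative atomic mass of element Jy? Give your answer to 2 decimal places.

68.55 Da

Average mass = Σ (abundance × isotope mass) = 0.444845 × 66.986 + 0.091629 × 68.977 + 0.463526 × 69.971
= 29.7984 + 6.3203 + 32.4334 = 68.5521 Da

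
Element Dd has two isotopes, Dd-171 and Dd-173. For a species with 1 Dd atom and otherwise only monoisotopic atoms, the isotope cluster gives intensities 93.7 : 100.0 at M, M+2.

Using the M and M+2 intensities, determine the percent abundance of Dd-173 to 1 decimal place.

Write p for the Dd-171 fraction. I(M+2)/I(M) = [C(1,1)·p^0·(1−p)] / p^1 = 1·(1−p)/p = 100.0/93.7 = 1.0672
(1−p)/p = 1.0672/1 = 1.0672  ⇒  p = 1/(1 + 1.0672) = 0.4837
Dd-171: 48.4%, Dd-173: 51.6%.

51.6%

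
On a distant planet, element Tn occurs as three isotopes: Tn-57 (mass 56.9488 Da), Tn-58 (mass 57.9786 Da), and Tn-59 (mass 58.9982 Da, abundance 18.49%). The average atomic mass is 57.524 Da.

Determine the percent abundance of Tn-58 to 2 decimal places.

19.06%

Let x and y be the fractions of Tn-57 and Tn-58. Then x + y = 1 − 0.1849 = 0.8151 and 56.9488x + 57.9786y = 57.524 − 0.1849×58.9982 = 46.61523282.
Substituting: 56.9488x + 57.9786(0.8151 − x) = 46.61523282
(56.9488 − 57.9786)x = -0.64312404  ⇒  x = 0.62451, y = 0.19059
Tn-57: 62.45%, Tn-58: 19.06%.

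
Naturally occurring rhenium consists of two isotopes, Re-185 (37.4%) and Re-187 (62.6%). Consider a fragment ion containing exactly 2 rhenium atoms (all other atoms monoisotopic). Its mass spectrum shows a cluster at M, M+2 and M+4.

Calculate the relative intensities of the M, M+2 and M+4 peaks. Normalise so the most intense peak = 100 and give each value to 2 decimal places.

29.87 : 100.00 : 83.69

Expanding (0.374 + 0.626)^2:
P(M) = 0.374^2 = 0.139876
P(M+2) = 2 × 0.374^1 × 0.626^1 = 0.468248
P(M+4) = 0.626^2 = 0.391876
The M+2 peak is largest (0.468248); scaling to 100 gives 29.87 : 100.00 : 83.69.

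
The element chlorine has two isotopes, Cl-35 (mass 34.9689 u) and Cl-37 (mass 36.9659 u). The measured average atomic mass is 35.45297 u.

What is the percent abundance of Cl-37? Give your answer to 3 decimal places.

With x = fraction of Cl-35 (so Cl-37 is 1 − x):
34.9689·x + 36.9659·(1 − x) = 35.45297
(34.9689 − 36.9659)·x = 35.45297 − 36.9659
x = -1.51293 / -1.9970 = 0.75760 → 75.760% Cl-35, 24.240% Cl-37.

24.240%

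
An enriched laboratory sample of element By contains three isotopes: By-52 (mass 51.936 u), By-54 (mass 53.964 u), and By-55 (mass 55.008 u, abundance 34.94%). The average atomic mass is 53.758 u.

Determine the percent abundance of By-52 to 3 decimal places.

28.145%

The remaining 65.06% is split between By-52 (fraction x) and By-54 (fraction 0.6506 − x).
Substituting: 51.936x + 53.964(0.6506 − x) = 34.5382048
(51.936 − 53.964)x = -0.5707736  ⇒  x = 0.28145, y = 0.36915
By-52: 28.145%, By-54: 36.915%.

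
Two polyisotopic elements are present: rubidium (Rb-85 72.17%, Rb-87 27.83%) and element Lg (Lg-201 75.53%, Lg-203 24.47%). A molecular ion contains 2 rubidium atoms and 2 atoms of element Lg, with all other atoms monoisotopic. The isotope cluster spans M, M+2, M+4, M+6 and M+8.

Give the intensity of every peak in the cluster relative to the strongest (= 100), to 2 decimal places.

70.46 : 100.00 : 53.09 : 12.49 : 1.10

Rubidium pattern (n=2): 0.52085089 : 0.40169822 : 0.07745089
Element Lg pattern (n=2): 0.57047809 : 0.36964382 : 0.05987809
Convolve the two distributions (both contribute in 2-u steps):
  M: 0.52085089×0.57047809 = 0.297134
  M+2: 0.52085089×0.36964382 + 0.40169822×0.57047809 = 0.421689
  M+4: 0.52085089×0.05987809 + 0.40169822×0.36964382 + 0.07745089×0.57047809 = 0.223857
  M+6: 0.40169822×0.05987809 + 0.07745089×0.36964382 = 0.052682
  M+8: 0.07745089×0.05987809 = 0.004638
Scale to base peak (0.421689) = 100: 70.46 : 100.00 : 53.09 : 12.49 : 1.10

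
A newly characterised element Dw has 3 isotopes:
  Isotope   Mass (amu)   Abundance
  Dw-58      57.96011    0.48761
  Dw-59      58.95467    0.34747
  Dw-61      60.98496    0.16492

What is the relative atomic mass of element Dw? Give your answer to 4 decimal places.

58.8045 amu

Weight each isotope mass by its fractional abundance: 0.48761 × 57.96011 + 0.34747 × 58.95467 + 0.16492 × 60.98496
= 28.261929 + 20.484979 + 10.057640 = 58.804548 amu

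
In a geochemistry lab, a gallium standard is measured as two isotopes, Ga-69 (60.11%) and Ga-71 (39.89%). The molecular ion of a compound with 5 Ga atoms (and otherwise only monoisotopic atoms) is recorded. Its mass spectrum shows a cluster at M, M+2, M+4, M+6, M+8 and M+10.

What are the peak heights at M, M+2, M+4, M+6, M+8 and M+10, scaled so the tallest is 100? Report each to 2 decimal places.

The 5 Ga atoms are independent, so intensities follow the terms of (0.6011 + 0.3989)^5.
P(M) = 0.6011^5 = 0.078475
P(M+2) = 5 × 0.6011^4 × 0.3989^1 = 0.260388
P(M+4) = 10 × 0.6011^3 × 0.3989^2 = 0.345596
P(M+6) = 10 × 0.6011^2 × 0.3989^3 = 0.229343
P(M+8) = 5 × 0.6011^1 × 0.3989^4 = 0.076098
P(M+10) = 0.3989^5 = 0.010100
The M+4 peak is largest (0.345596); scaling to 100 gives 22.71 : 75.34 : 100.00 : 66.36 : 22.02 : 2.92.

22.71 : 75.34 : 100.00 : 66.36 : 22.02 : 2.92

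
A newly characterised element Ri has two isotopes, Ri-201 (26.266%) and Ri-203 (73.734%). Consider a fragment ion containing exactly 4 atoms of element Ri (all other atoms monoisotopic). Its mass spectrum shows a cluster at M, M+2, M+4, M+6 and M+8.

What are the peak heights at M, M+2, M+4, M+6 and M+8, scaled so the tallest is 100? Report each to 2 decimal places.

The 4 Ri atoms are independent, so intensities follow the terms of (0.26266 + 0.73734)^4.
P(M) = 0.26266^4 = 0.004760
P(M+2) = 4 × 0.26266^3 × 0.73734^1 = 0.053445
P(M+4) = 6 × 0.26266^2 × 0.73734^2 = 0.225048
P(M+6) = 4 × 0.26266^1 × 0.73734^3 = 0.421170
P(M+8) = 0.73734^4 = 0.295577
The M+6 peak is largest (0.421170); scaling to 100 gives 1.13 : 12.69 : 53.43 : 100.00 : 70.18.

1.13 : 12.69 : 53.43 : 100.00 : 70.18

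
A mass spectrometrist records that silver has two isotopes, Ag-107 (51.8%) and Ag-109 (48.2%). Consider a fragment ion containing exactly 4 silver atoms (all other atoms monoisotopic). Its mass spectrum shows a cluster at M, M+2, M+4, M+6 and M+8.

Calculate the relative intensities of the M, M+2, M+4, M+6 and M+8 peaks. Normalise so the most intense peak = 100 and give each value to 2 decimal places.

19.25 : 71.65 : 100.00 : 62.03 : 14.43

Each Ag atom is independently Ag-107 (p = 0.518) or Ag-109 (q = 0.482); the cluster is the binomial expansion (p + q)^4.
P(M) = 0.518^4 = 0.071998
P(M+2) = 4 × 0.518^3 × 0.482^1 = 0.267976
P(M+4) = 6 × 0.518^2 × 0.482^2 = 0.374029
P(M+6) = 4 × 0.518^1 × 0.482^3 = 0.232023
P(M+8) = 0.482^4 = 0.053974
The M+4 peak is largest (0.374029); scaling to 100 gives 19.25 : 71.65 : 100.00 : 62.03 : 14.43.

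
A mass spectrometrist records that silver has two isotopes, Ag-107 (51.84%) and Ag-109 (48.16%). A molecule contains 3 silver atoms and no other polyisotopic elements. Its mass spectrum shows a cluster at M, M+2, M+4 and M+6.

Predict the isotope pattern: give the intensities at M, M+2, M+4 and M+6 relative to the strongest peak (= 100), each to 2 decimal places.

Expanding (0.5184 + 0.4816)^3:
P(M) = 0.5184^3 = 0.139314
P(M+2) = 3 × 0.5184^2 × 0.4816^1 = 0.388273
P(M+4) = 3 × 0.5184^1 × 0.4816^2 = 0.360711
P(M+6) = 0.4816^3 = 0.111702
The M+2 peak is largest (0.388273); scaling to 100 gives 35.88 : 100.00 : 92.90 : 28.77.

35.88 : 100.00 : 92.90 : 28.77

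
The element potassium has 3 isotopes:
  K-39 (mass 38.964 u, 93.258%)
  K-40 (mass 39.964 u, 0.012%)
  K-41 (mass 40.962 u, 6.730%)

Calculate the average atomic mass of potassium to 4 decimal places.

39.0986 u

The abundance-weighted mean is 0.93258 × 38.964 + 0.00012 × 39.964 + 0.06730 × 40.962
= 36.33705 + 0.00480 + 2.75674 = 39.09859 u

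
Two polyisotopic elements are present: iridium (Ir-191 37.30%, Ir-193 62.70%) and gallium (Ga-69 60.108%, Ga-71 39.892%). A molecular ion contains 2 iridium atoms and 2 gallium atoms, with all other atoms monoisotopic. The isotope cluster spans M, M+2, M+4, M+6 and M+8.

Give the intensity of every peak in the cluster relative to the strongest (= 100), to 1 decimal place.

12.9 : 60.7 : 100.0 : 67.7 : 16.1

Iridium pattern (n=2): 0.139129 : 0.467742 : 0.393129
Gallium pattern (n=2): 0.36129717 : 0.47956567 : 0.15913717
Convolve the two distributions (both contribute in 2-u steps):
  M: 0.139129×0.36129717 = 0.050267
  M+2: 0.139129×0.47956567 + 0.467742×0.36129717 = 0.235715
  M+4: 0.139129×0.15913717 + 0.467742×0.47956567 + 0.393129×0.36129717 = 0.388490
  M+6: 0.467742×0.15913717 + 0.393129×0.47956567 = 0.262966
  M+8: 0.393129×0.15913717 = 0.062561
Scale to base peak (0.388490) = 100: 12.9 : 60.7 : 100.0 : 67.7 : 16.1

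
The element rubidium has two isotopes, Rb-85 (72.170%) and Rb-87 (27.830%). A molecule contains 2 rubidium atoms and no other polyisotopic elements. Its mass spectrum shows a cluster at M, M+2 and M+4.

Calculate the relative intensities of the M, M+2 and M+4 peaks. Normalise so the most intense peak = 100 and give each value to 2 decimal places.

100.00 : 77.12 : 14.87

The 2 Rb atoms are independent, so intensities follow the terms of (0.72170 + 0.27830)^2.
P(M) = 0.72170^2 = 0.520851
P(M+2) = 2 × 0.72170^1 × 0.27830^1 = 0.401698
P(M+4) = 0.27830^2 = 0.077451
The M peak is largest (0.520851); scaling to 100 gives 100.00 : 77.12 : 14.87.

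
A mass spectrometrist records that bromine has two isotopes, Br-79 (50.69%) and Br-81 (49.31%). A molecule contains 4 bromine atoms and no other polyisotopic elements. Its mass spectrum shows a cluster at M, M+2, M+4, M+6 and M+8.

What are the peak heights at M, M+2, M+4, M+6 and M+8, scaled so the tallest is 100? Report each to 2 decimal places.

17.61 : 68.53 : 100.00 : 64.85 : 15.77

Expanding (0.5069 + 0.4931)^4:
P(M) = 0.5069^4 = 0.066022
P(M+2) = 4 × 0.5069^3 × 0.4931^1 = 0.256899
P(M+4) = 6 × 0.5069^2 × 0.4931^2 = 0.374857
P(M+6) = 4 × 0.5069^1 × 0.4931^3 = 0.243101
P(M+8) = 0.4931^4 = 0.059121
The M+4 peak is largest (0.374857); scaling to 100 gives 17.61 : 68.53 : 100.00 : 64.85 : 15.77.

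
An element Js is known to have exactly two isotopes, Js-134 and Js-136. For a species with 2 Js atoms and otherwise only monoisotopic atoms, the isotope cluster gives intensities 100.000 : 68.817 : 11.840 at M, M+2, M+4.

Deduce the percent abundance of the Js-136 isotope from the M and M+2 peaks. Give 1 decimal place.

25.6%

Let p = fractional abundance of Js-134. I(M+2)/I(M) = [C(2,1)·p^1·(1−p)] / p^2 = 2·(1−p)/p = 68.817/100.000 = 0.6882
(1−p)/p = 0.6882/2 = 0.3441  ⇒  p = 1/(1 + 0.3441) = 0.7440
Js-134: 74.4%, Js-136: 25.6%.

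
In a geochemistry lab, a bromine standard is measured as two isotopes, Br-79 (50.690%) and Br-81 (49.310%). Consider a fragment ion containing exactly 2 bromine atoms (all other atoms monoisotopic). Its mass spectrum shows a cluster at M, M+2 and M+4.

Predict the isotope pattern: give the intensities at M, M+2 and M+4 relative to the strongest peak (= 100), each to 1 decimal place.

Expanding (0.50690 + 0.49310)^2:
P(M) = 0.50690^2 = 0.256948
P(M+2) = 2 × 0.50690^1 × 0.49310^1 = 0.499905
P(M+4) = 0.49310^2 = 0.243148
The M+2 peak is largest (0.499905); scaling to 100 gives 51.4 : 100.0 : 48.6.

51.4 : 100.0 : 48.6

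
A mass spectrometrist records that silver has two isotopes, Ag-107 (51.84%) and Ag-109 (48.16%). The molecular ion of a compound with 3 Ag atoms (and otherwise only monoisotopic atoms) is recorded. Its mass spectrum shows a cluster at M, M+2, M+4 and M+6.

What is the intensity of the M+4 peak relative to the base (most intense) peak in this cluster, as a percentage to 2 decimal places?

92.90%

(0.5184 + 0.4816)^3 gives M 0.1393, M+2 0.3883, M+4 0.3607, M+6 0.1117; the largest is M+2.
P(M+2) = C(3,1) × 0.5184^2 × 0.4816^1 = 3 × 0.26873856 × 0.4816 = 0.388273 (base)
P(M+4) = C(3,2) × 0.5184^1 × 0.4816^2 = 3 × 0.5184 × 0.23193856 = 0.360711
Relative intensity = 0.360711 / 0.388273 × 100 = 92.90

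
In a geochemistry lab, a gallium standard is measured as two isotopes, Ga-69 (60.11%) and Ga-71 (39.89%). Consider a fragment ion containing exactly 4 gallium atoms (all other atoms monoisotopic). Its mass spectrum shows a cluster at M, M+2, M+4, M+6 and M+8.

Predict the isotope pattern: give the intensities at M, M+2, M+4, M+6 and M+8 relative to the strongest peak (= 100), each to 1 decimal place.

37.7 : 100.0 : 99.5 : 44.0 : 7.3

The 4 Ga atoms are independent, so intensities follow the terms of (0.6011 + 0.3989)^4.
P(M) = 0.6011^4 = 0.130553
P(M+2) = 4 × 0.6011^3 × 0.3989^1 = 0.346549
P(M+4) = 6 × 0.6011^2 × 0.3989^2 = 0.344963
P(M+6) = 4 × 0.6011^1 × 0.3989^3 = 0.152616
P(M+8) = 0.3989^4 = 0.025320
The M+2 peak is largest (0.346549); scaling to 100 gives 37.7 : 100.0 : 99.5 : 44.0 : 7.3.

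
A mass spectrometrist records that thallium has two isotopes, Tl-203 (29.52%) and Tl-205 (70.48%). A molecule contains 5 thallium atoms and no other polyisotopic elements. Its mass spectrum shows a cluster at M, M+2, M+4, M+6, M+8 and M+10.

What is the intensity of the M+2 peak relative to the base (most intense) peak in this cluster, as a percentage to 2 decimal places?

Binomial terms of (0.2952 + 0.7048)^5: M 0.0022, M+2 0.0268, M+4 0.1278, M+6 0.3051, M+8 0.3642, M+10 0.1739 → M+8 is the base peak.
P(M+8) = C(5,4) × 0.2952^1 × 0.7048^4 = 5 × 0.2952 × 0.24675365 = 0.364208 (base)
P(M+2) = C(5,1) × 0.2952^4 × 0.7048^1 = 5 × 0.00759391 × 0.7048 = 0.026761
Relative intensity = 0.026761 / 0.364208 × 100 = 7.35

7.35%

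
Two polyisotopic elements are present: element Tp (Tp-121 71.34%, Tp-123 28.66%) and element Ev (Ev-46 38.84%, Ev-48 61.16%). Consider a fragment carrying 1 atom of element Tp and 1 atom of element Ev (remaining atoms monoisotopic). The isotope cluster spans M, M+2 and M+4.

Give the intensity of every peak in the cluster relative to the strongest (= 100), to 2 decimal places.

50.60 : 100.00 : 32.01

Element Tp pattern (n=1): 0.7134 : 0.2866
Element Ev pattern (n=1): 0.3884 : 0.6116
Convolve the two distributions (both contribute in 2-u steps):
  M: 0.7134×0.3884 = 0.277085
  M+2: 0.7134×0.6116 + 0.2866×0.3884 = 0.547631
  M+4: 0.2866×0.6116 = 0.175285
Scale to base peak (0.547631) = 100: 50.60 : 100.00 : 32.01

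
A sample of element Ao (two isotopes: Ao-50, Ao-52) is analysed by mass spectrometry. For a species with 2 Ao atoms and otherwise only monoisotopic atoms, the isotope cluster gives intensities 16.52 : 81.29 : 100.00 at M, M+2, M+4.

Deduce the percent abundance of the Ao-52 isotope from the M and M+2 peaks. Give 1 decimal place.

Write p for the Ao-50 fraction. I(M+2)/I(M) = [C(2,1)·p^1·(1−p)] / p^2 = 2·(1−p)/p = 81.29/16.52 = 4.9207
(1−p)/p = 4.9207/2 = 2.4604  ⇒  p = 1/(1 + 2.4604) = 0.2890
Ao-50: 28.9%, Ao-52: 71.1%.

71.1%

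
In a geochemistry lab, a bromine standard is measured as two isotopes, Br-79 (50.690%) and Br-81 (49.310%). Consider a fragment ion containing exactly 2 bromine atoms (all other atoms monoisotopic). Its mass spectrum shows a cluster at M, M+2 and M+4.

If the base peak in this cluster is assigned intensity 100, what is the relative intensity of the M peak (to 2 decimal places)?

Term probabilities: M 0.2569, M+2 0.4999, M+4 0.2431. Base peak = M+2.
P(M+2) = C(2,1) × 0.50690^1 × 0.49310^1 = 2 × 0.5069 × 0.4931 = 0.499905 (base)
P(M) = C(2,0) × 0.50690^2 × 0.49310^0 = 1 × 0.25694761 × 1.0000 = 0.256948
Relative intensity = 0.256948 / 0.499905 × 100 = 51.40

51.40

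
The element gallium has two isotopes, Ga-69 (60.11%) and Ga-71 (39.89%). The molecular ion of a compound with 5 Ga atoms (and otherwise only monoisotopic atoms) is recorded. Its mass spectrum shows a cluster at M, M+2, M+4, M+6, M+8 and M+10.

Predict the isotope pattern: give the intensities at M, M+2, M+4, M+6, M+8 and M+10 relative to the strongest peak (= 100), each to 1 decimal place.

Each Ga atom is independently Ga-69 (p = 0.6011) or Ga-71 (q = 0.3989); the cluster is the binomial expansion (p + q)^5.
P(M) = 0.6011^5 = 0.078475
P(M+2) = 5 × 0.6011^4 × 0.3989^1 = 0.260388
P(M+4) = 10 × 0.6011^3 × 0.3989^2 = 0.345596
P(M+6) = 10 × 0.6011^2 × 0.3989^3 = 0.229343
P(M+8) = 5 × 0.6011^1 × 0.3989^4 = 0.076098
P(M+10) = 0.3989^5 = 0.010100
The M+4 peak is largest (0.345596); scaling to 100 gives 22.7 : 75.3 : 100.0 : 66.4 : 22.0 : 2.9.

22.7 : 75.3 : 100.0 : 66.4 : 22.0 : 2.9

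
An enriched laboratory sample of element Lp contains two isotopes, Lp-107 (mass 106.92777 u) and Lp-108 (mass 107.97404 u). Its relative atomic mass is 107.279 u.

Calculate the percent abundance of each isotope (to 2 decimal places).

With x = fraction of Lp-107 (so Lp-108 is 1 − x):
106.92777·x + 107.97404·(1 − x) = 107.279
(106.92777 − 107.97404)·x = 107.279 − 107.97404
x = -0.69504 / -1.04627 = 0.66430 → 66.43% Lp-107, 33.57% Lp-108.

Lp-107: 66.43%, Lp-108: 33.57%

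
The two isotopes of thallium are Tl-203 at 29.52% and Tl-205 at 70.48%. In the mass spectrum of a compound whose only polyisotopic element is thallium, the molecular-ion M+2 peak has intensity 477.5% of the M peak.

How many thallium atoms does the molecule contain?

For n independent Tl atoms, I(M+2)/I(M) = n · (abundance Tl-205) / (abundance Tl-203) = n · 0.7048/0.2952.
n = 4.775 × 0.2952/0.7048 = 2.00 ≈ 2

2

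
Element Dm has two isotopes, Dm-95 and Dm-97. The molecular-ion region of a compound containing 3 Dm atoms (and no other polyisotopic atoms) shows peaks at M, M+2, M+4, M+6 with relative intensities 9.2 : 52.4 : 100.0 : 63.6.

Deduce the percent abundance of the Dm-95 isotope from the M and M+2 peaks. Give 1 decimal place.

Write p for the Dm-95 fraction. I(M+2)/I(M) = [C(3,1)·p^2·(1−p)] / p^3 = 3·(1−p)/p = 52.4/9.2 = 5.6957
(1−p)/p = 5.6957/3 = 1.8986  ⇒  p = 1/(1 + 1.8986) = 0.3450
Dm-95: 34.5%, Dm-97: 65.5%.

34.5%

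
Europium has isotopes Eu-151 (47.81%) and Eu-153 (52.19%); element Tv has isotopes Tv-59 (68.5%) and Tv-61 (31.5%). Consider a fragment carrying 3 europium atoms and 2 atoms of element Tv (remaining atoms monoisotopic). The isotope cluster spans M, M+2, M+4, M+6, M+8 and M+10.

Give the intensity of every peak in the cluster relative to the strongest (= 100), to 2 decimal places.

14.71 : 61.70 : 100.00 : 77.68 : 28.72 : 4.05

Europium pattern (n=3): 0.10928391 : 0.3578871 : 0.39067407 : 0.14215492
Element Tv pattern (n=2): 0.469225 : 0.43155 : 0.099225
Convolve the two distributions (both contribute in 2-u steps):
  M: 0.10928391×0.469225 = 0.051279
  M+2: 0.10928391×0.43155 + 0.3578871×0.469225 = 0.215091
  M+4: 0.10928391×0.099225 + 0.3578871×0.43155 + 0.39067407×0.469225 = 0.348604
  M+6: 0.3578871×0.099225 + 0.39067407×0.43155 + 0.14215492×0.469225 = 0.270809
  M+8: 0.39067407×0.099225 + 0.14215492×0.43155 = 0.100112
  M+10: 0.14215492×0.099225 = 0.014105
Scale to base peak (0.348604) = 100: 14.71 : 61.70 : 100.00 : 77.68 : 28.72 : 4.05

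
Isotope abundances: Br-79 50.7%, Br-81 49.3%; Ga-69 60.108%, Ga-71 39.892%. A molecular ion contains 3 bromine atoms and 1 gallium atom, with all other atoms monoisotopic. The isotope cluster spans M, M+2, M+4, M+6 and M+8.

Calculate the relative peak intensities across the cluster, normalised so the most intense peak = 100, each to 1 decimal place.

Bromine pattern (n=3): 0.13032384 : 0.38017547 : 0.36967753 : 0.11982316
Gallium pattern (n=1): 0.60108 : 0.39892
Convolve the two distributions (both contribute in 2-u steps):
  M: 0.13032384×0.60108 = 0.078335
  M+2: 0.13032384×0.39892 + 0.38017547×0.60108 = 0.280505
  M+4: 0.38017547×0.39892 + 0.36967753×0.60108 = 0.373865
  M+6: 0.36967753×0.39892 + 0.11982316×0.60108 = 0.219495
  M+8: 0.11982316×0.39892 = 0.047800
Scale to base peak (0.373865) = 100: 21.0 : 75.0 : 100.0 : 58.7 : 12.8

21.0 : 75.0 : 100.0 : 58.7 : 12.8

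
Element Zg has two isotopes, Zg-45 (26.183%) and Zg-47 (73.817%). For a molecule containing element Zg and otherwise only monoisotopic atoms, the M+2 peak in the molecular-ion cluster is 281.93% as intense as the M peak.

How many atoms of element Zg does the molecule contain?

For n independent Zg atoms, I(M+2)/I(M) = n · (abundance Zg-47) / (abundance Zg-45) = n · 0.73817/0.26183.
n = 2.8193 × 0.26183/0.73817 = 1.00 ≈ 1

1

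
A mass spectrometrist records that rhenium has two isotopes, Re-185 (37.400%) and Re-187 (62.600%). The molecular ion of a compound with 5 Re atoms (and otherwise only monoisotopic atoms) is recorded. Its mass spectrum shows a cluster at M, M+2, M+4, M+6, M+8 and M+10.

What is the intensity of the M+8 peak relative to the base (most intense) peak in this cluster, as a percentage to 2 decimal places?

83.69%

Term probabilities: M 0.0073, M+2 0.0612, M+4 0.2050, M+6 0.3431, M+8 0.2872, M+10 0.0961. Base peak = M+6.
P(M+6) = C(5,3) × 0.37400^2 × 0.62600^3 = 10 × 0.139876 × 0.24531438 = 0.343136 (base)
P(M+8) = C(5,4) × 0.37400^1 × 0.62600^4 = 5 × 0.3740 × 0.1535668 = 0.287170
Relative intensity = 0.287170 / 0.343136 × 100 = 83.69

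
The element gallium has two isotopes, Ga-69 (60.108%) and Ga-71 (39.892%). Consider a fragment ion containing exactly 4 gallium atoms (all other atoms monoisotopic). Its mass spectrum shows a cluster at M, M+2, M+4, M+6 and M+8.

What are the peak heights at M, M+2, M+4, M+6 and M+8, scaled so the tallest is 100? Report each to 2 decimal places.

37.67 : 100.00 : 99.55 : 44.05 : 7.31

Each Ga atom is independently Ga-69 (p = 0.60108) or Ga-71 (q = 0.39892); the cluster is the binomial expansion (p + q)^4.
P(M) = 0.60108^4 = 0.130536
P(M+2) = 4 × 0.60108^3 × 0.39892^1 = 0.346531
P(M+4) = 6 × 0.60108^2 × 0.39892^2 = 0.344975
P(M+6) = 4 × 0.60108^1 × 0.39892^3 = 0.152633
P(M+8) = 0.39892^4 = 0.025325
The M+2 peak is largest (0.346531); scaling to 100 gives 37.67 : 100.00 : 99.55 : 44.05 : 7.31.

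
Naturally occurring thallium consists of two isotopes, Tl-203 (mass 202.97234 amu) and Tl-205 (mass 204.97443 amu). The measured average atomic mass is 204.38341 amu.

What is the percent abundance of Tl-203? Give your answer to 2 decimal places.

29.52%

With x = fraction of Tl-203 (so Tl-205 is 1 − x):
202.97234·x + 204.97443·(1 − x) = 204.38341
(202.97234 − 204.97443)·x = 204.38341 − 204.97443
x = -0.59102 / -2.00209 = 0.29520 → 29.52% Tl-203, 70.48% Tl-205.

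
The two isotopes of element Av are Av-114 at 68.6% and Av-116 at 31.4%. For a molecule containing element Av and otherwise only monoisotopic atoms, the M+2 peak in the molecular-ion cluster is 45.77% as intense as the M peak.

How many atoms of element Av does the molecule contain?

The M+2/M ratio from n Av atoms is n · q/p = n · 0.314/0.686.
n = 0.4577 × 0.686/0.314 = 1.00 ≈ 1

1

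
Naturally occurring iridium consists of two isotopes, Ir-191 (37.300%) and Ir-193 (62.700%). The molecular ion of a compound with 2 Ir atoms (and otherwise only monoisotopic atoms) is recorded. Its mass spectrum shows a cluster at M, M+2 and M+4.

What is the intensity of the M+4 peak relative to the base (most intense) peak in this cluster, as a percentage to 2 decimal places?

84.05%

Binomial terms of (0.37300 + 0.62700)^2: M 0.1391, M+2 0.4677, M+4 0.3931 → M+2 is the base peak.
P(M+2) = C(2,1) × 0.37300^1 × 0.62700^1 = 2 × 0.3730 × 0.6270 = 0.467742 (base)
P(M+4) = C(2,2) × 0.37300^0 × 0.62700^2 = 1 × 1.0000 × 0.393129 = 0.393129
Relative intensity = 0.393129 / 0.467742 × 100 = 84.05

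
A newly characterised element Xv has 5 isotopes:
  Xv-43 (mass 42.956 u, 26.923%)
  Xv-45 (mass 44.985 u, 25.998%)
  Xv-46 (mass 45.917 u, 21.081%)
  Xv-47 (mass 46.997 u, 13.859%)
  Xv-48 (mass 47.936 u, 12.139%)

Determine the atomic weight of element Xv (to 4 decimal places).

45.2723 u

Ar = Σ fᵢ·mᵢ = 0.26923 × 42.956 + 0.25998 × 44.985 + 0.21081 × 45.917 + 0.13859 × 46.997 + 0.12139 × 47.936
= 11.56504 + 11.69520 + 9.67976 + 6.51331 + 5.81895 = 45.27226 u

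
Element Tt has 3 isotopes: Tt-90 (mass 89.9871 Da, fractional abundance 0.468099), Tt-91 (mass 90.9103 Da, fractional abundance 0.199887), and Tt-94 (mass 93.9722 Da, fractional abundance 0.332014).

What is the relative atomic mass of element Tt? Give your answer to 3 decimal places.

91.495 Da

The abundance-weighted mean is 0.468099 × 89.9871 + 0.199887 × 90.9103 + 0.332014 × 93.9722
= 42.12287 + 18.17179 + 31.20009 = 91.49475 Da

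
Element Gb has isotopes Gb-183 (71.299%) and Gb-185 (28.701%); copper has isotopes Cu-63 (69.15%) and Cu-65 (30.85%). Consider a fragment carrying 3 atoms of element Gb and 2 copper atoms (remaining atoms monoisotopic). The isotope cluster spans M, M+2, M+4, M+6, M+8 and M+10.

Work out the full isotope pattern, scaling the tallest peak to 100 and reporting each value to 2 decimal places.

Element Gb pattern (n=3): 0.36245185 : 0.43770868 : 0.1761971 : 0.02364237
Copper pattern (n=2): 0.47817225 : 0.4266555 : 0.09517225
Convolve the two distributions (both contribute in 2-u steps):
  M: 0.36245185×0.47817225 = 0.173314
  M+2: 0.36245185×0.4266555 + 0.43770868×0.47817225 = 0.363942
  M+4: 0.36245185×0.09517225 + 0.43770868×0.4266555 + 0.1761971×0.47817225 = 0.305499
  M+6: 0.43770868×0.09517225 + 0.1761971×0.4266555 + 0.02364237×0.47817225 = 0.128138
  M+8: 0.1761971×0.09517225 + 0.02364237×0.4266555 = 0.026856
  M+10: 0.02364237×0.09517225 = 0.002250
Scale to base peak (0.363942) = 100: 47.62 : 100.00 : 83.94 : 35.21 : 7.38 : 0.62

47.62 : 100.00 : 83.94 : 35.21 : 7.38 : 0.62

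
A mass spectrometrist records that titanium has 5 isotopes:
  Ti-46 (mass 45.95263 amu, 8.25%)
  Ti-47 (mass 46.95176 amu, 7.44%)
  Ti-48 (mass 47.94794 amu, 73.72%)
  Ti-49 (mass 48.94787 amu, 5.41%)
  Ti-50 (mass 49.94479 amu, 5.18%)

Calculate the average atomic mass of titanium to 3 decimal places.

Average mass = Σ (abundance × isotope mass) = 0.0825 × 45.95263 + 0.0744 × 46.95176 + 0.7372 × 47.94794 + 0.0541 × 48.94787 + 0.0518 × 49.94479
= 3.791092 + 3.493211 + 35.347221 + 2.648080 + 2.587140 = 47.866744 amu

47.867 amu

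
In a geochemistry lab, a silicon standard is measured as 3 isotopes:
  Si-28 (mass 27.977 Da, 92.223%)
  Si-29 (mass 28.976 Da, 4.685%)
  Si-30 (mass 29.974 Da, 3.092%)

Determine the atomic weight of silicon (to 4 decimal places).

Ar = Σ fᵢ·mᵢ = 0.92223 × 27.977 + 0.04685 × 28.976 + 0.03092 × 29.974
= 25.80123 + 1.35753 + 0.92680 = 28.08556 Da

28.0856 Da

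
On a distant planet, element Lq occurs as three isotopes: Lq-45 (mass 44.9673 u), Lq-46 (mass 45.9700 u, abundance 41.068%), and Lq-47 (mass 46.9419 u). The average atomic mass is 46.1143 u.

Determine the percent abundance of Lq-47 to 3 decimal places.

37.233%

Let x and y be the fractions of Lq-45 and Lq-47. Then x + y = 1 − 0.41068 = 0.58932 and 44.9673x + 46.9419y = 46.1143 − 0.41068×45.9700 = 27.2353404.
Substituting: 44.9673x + 46.9419(0.58932 − x) = 27.2353404
(44.9673 − 46.9419)x = -0.428460108  ⇒  x = 0.21699, y = 0.37233
Lq-45: 21.699%, Lq-47: 37.233%.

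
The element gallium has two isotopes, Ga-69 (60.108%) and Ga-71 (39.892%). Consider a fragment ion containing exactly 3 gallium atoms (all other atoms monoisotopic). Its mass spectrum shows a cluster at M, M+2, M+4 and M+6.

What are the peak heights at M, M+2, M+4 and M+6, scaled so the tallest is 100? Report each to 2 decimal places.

50.23 : 100.00 : 66.37 : 14.68

The 3 Ga atoms are independent, so intensities follow the terms of (0.60108 + 0.39892)^3.
P(M) = 0.60108^3 = 0.217169
P(M+2) = 3 × 0.60108^2 × 0.39892^1 = 0.432386
P(M+4) = 3 × 0.60108^1 × 0.39892^2 = 0.286963
P(M+6) = 0.39892^3 = 0.063483
The M+2 peak is largest (0.432386); scaling to 100 gives 50.23 : 100.00 : 66.37 : 14.68.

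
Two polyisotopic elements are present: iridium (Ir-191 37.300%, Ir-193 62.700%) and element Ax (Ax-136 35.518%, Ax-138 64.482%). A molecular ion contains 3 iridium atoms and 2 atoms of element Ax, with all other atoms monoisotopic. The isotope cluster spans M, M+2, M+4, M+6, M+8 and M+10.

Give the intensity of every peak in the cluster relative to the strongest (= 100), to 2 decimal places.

Iridium pattern (n=3): 0.05189512 : 0.26170165 : 0.43991135 : 0.24649188
Element Ax pattern (n=2): 0.12615283 : 0.45805434 : 0.41579283
Convolve the two distributions (both contribute in 2-u steps):
  M: 0.05189512×0.12615283 = 0.006547
  M+2: 0.05189512×0.45805434 + 0.26170165×0.12615283 = 0.056785
  M+4: 0.05189512×0.41579283 + 0.26170165×0.45805434 + 0.43991135×0.12615283 = 0.196947
  M+6: 0.26170165×0.41579283 + 0.43991135×0.45805434 + 0.24649188×0.12615283 = 0.341413
  M+8: 0.43991135×0.41579283 + 0.24649188×0.45805434 = 0.295819
  M+10: 0.24649188×0.41579283 = 0.102490
Scale to base peak (0.341413) = 100: 1.92 : 16.63 : 57.69 : 100.00 : 86.65 : 30.02

1.92 : 16.63 : 57.69 : 100.00 : 86.65 : 30.02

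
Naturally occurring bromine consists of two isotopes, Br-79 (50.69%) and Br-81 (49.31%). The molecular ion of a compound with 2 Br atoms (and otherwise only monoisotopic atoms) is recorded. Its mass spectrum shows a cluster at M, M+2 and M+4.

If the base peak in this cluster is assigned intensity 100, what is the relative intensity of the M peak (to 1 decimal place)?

51.4

(0.5069 + 0.4931)^2 gives M 0.2569, M+2 0.4999, M+4 0.2431; the largest is M+2.
P(M+2) = C(2,1) × 0.5069^1 × 0.4931^1 = 2 × 0.5069 × 0.4931 = 0.499905 (base)
P(M) = C(2,0) × 0.5069^2 × 0.4931^0 = 1 × 0.25694761 × 1.0000 = 0.256948
Relative intensity = 0.256948 / 0.499905 × 100 = 51.4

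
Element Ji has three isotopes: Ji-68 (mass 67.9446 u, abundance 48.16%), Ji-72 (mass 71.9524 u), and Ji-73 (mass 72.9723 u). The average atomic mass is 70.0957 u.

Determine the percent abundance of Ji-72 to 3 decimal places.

The remaining 51.84% is split between Ji-72 (fraction x) and Ji-73 (fraction 0.5184 − x).
Substituting: 71.9524x + 72.9723(0.5184 − x) = 37.37358064
(71.9524 − 72.9723)x = -0.45525968  ⇒  x = 0.44638, y = 0.07202
Ji-72: 44.638%, Ji-73: 7.202%.

44.638%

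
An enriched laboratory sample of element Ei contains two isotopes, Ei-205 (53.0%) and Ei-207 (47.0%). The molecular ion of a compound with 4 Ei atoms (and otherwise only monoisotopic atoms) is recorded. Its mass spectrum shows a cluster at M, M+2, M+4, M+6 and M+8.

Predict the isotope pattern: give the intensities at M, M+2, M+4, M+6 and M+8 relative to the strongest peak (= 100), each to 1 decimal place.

The 4 Ei atoms are independent, so intensities follow the terms of (0.530 + 0.470)^4.
P(M) = 0.530^4 = 0.078905
P(M+2) = 4 × 0.530^3 × 0.470^1 = 0.279889
P(M+4) = 6 × 0.530^2 × 0.470^2 = 0.372305
P(M+6) = 4 × 0.530^1 × 0.470^3 = 0.220105
P(M+8) = 0.470^4 = 0.048797
The M+4 peak is largest (0.372305); scaling to 100 gives 21.2 : 75.2 : 100.0 : 59.1 : 13.1.

21.2 : 75.2 : 100.0 : 59.1 : 13.1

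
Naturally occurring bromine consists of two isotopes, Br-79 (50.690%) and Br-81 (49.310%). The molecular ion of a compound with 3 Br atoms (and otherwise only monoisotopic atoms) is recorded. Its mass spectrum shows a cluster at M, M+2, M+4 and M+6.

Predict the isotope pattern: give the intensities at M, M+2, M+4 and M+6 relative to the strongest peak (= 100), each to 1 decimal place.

34.3 : 100.0 : 97.3 : 31.5

Expanding (0.50690 + 0.49310)^3:
P(M) = 0.50690^3 = 0.130247
P(M+2) = 3 × 0.50690^2 × 0.49310^1 = 0.380103
P(M+4) = 3 × 0.50690^1 × 0.49310^2 = 0.369755
P(M+6) = 0.49310^3 = 0.119896
The M+2 peak is largest (0.380103); scaling to 100 gives 34.3 : 100.0 : 97.3 : 31.5.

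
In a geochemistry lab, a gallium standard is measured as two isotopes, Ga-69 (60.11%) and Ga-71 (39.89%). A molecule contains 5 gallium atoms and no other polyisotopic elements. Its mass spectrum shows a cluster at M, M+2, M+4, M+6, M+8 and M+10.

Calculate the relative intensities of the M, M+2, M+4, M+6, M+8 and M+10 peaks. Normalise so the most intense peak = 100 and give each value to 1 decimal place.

22.7 : 75.3 : 100.0 : 66.4 : 22.0 : 2.9

Each Ga atom is independently Ga-69 (p = 0.6011) or Ga-71 (q = 0.3989); the cluster is the binomial expansion (p + q)^5.
P(M) = 0.6011^5 = 0.078475
P(M+2) = 5 × 0.6011^4 × 0.3989^1 = 0.260388
P(M+4) = 10 × 0.6011^3 × 0.3989^2 = 0.345596
P(M+6) = 10 × 0.6011^2 × 0.3989^3 = 0.229343
P(M+8) = 5 × 0.6011^1 × 0.3989^4 = 0.076098
P(M+10) = 0.3989^5 = 0.010100
The M+4 peak is largest (0.345596); scaling to 100 gives 22.7 : 75.3 : 100.0 : 66.4 : 22.0 : 2.9.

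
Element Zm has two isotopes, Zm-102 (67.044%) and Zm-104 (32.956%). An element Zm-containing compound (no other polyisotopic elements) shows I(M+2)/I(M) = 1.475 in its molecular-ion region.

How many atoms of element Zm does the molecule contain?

3

With n Zm atoms, P(M+2)/P(M) = C(n,1)·p^(n−1)q / p^n = n·q/p = n · 0.32956/0.67044.
n = 1.475 × 0.67044/0.32956 = 3.00 ≈ 3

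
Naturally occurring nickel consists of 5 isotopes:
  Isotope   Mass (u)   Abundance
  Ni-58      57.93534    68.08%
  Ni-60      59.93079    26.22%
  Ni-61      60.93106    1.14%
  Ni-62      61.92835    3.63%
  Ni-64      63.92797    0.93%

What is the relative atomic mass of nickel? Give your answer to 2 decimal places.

58.69 u

Weight each isotope mass by its fractional abundance: 0.6808 × 57.93534 + 0.2622 × 59.93079 + 0.0114 × 60.93106 + 0.0363 × 61.92835 + 0.0093 × 63.92797
= 39.442379 + 15.713853 + 0.694614 + 2.247999 + 0.594530 = 58.693375 u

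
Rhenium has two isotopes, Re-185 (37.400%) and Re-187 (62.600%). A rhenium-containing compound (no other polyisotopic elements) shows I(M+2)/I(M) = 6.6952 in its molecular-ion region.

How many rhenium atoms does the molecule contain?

For n independent Re atoms, I(M+2)/I(M) = n · (abundance Re-187) / (abundance Re-185) = n · 0.62600/0.37400.
n = 6.6952 × 0.37400/0.62600 = 4.00 ≈ 4

4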